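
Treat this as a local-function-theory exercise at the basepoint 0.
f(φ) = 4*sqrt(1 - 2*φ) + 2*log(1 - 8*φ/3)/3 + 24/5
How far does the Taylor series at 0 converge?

The radius of convergence is 3/8.

Branch term (4)*sqrt(1 - φ/(1/2)): its argument vanishes at φ = 1/2, a square-root branch point, modulus 1/2.
Branch term (2/3)*log(1 - φ/(3/8)): its argument vanishes at φ = 3/8, a logarithmic branch point, modulus 3/8.
The radius of convergence is the smallest modulus among the singular points: 3/8.


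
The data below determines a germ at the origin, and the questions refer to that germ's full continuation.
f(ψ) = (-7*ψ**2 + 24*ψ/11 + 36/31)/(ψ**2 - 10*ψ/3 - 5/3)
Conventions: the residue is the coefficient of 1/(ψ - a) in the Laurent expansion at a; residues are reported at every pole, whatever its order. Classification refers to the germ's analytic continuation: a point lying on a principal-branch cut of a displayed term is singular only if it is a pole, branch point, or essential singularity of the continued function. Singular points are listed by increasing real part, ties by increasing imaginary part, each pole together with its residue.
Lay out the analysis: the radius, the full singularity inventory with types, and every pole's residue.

Radius of convergence at 0: -5/3 + (2/3)*sqrt(10).
At 5/3 - (2/3)*sqrt(10): a pole of order 1; residue -349/33 + (140431/40920)*sqrt(10).
At 5/3 + (2/3)*sqrt(10): a pole of order 1; residue -349/33 - (140431/40920)*sqrt(10).

Denominator factor (ψ**2 - 10*ψ/3 - 5/3): discriminant 160/9, real irrational roots 5/3 + (2/3)*sqrt(10) and 5/3 - (2/3)*sqrt(10); poles of order 1, moduli 5/3 + (2/3)*sqrt(10) and -5/3 + (2/3)*sqrt(10).
The radius of convergence is the smallest modulus among the singular points: -5/3 + (2/3)*sqrt(10).
The factor ψ**2 - 10*ψ/3 - 5/3 splits as (ψ - a)(ψ - a') with a = 5/3 - (2/3)*sqrt(10), a' = 5/3 + (2/3)*sqrt(10). At the order-1 pole a set g(ψ) = (ψ - a)*f(ψ) = [-7*ψ**2 + 24*ψ/11 + 36/31] / (ψ - a').
Simple pole: residue = g(a) at a = 5/3 - (2/3)*sqrt(10), which is -349/33 + (140431/40920)*sqrt(10).
The factor ψ**2 - 10*ψ/3 - 5/3 splits as (ψ - a)(ψ - a') with a = 5/3 + (2/3)*sqrt(10), a' = 5/3 - (2/3)*sqrt(10). At the order-1 pole a set g(ψ) = (ψ - a)*f(ψ) = [-7*ψ**2 + 24*ψ/11 + 36/31] / (ψ - a').
Simple pole: residue = g(a) at a = 5/3 + (2/3)*sqrt(10), which is -349/33 - (140431/40920)*sqrt(10).
List the singular points by increasing real part (a conjugate pair: the negative imaginary part first).


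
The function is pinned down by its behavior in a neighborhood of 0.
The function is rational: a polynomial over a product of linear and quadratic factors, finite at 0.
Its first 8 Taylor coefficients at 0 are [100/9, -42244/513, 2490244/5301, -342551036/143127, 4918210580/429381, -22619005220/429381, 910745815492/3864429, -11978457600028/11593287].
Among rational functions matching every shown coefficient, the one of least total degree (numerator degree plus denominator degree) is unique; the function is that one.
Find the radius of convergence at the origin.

No rational of total degree below 6 reproduces all 8 coefficients; solving the [2/4] Pade equations on them gives f(σ) = (32*σ**2/31 - 37*σ/19 + 25)/(σ**2 - 11*σ/2 - 3/2)**2, whose expansion matches every shown term.
Denominator factor (σ**2 - 11*σ/2 - 3/2)^2: discriminant 145/4, real irrational roots 11/4 + (1/4)*sqrt(145) and 11/4 - (1/4)*sqrt(145); poles of order 2, moduli 11/4 + (1/4)*sqrt(145) and -11/4 + (1/4)*sqrt(145).
The radius of convergence is the smallest modulus among the singular points: -11/4 + (1/4)*sqrt(145).

The radius of convergence is -11/4 + (1/4)*sqrt(145).


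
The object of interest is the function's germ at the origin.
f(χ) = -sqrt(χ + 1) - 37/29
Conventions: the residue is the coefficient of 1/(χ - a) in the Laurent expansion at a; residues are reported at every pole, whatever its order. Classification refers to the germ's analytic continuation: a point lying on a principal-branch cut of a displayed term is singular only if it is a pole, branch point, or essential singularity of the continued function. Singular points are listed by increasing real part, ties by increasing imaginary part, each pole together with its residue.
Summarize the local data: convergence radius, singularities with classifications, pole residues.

Radius of convergence at 0: 1.
At -1: an algebraic (square-root) branch point.

Branch term (-1)*sqrt(1 - χ/(-1)): its argument vanishes at χ = -1, a square-root branch point, modulus 1.
The radius of convergence is the smallest modulus among the singular points: 1.


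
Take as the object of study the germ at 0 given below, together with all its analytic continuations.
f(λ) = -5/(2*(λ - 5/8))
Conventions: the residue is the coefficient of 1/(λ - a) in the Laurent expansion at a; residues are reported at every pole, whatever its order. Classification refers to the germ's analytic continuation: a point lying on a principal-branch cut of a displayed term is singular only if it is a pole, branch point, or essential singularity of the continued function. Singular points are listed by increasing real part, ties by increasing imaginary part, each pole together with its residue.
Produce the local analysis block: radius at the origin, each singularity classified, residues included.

Radius of convergence at 0: 5/8.
At 5/8: a pole of order 1; residue -5/2.

Denominator factor (λ - 5/8): pole of order 1 at 5/8, modulus 5/8.
The radius of convergence is the smallest modulus among the singular points: 5/8.
At the order-1 pole 5/8 set g(λ) = (λ - (5/8))*f(λ) = -5/2.
Simple pole: residue = g(a) at a = 5/8, which is -5/2.


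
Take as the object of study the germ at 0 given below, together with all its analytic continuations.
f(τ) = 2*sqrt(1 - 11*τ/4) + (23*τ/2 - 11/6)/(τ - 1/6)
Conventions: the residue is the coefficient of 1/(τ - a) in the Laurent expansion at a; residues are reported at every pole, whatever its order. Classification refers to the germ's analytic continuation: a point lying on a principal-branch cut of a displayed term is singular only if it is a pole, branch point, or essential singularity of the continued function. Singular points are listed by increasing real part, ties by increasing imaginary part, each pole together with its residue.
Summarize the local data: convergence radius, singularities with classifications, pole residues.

Denominator factor (τ - 1/6): pole of order 1 at 1/6, modulus 1/6.
Branch term (2)*sqrt(1 - τ/(4/11)): its argument vanishes at τ = 4/11, a square-root branch point, modulus 4/11.
The radius of convergence is the smallest modulus among the singular points: 1/6.
The branch term is analytic at 1/6 and contributes nothing to the residue; only the rational part matters.
At the order-1 pole 1/6 set g(τ) = (τ - (1/6))*(rational part) = 23*τ/2 - 11/6.
Simple pole: residue = g(a) at a = 1/6, which is 1/12.
List the singular points by increasing real part (a conjugate pair: the negative imaginary part first).

Radius of convergence at 0: 1/6.
At 1/6: a pole of order 1; residue 1/12.
At 4/11: an algebraic (square-root) branch point.


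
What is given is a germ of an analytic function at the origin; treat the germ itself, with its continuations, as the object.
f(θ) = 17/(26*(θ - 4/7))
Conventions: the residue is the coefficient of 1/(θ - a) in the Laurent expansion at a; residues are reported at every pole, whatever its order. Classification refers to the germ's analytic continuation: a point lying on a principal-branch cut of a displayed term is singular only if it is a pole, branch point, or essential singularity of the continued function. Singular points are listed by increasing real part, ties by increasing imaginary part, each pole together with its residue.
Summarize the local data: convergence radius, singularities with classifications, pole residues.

Radius of convergence at 0: 4/7.
At 4/7: a pole of order 1; residue 17/26.

Denominator factor (θ - 4/7): pole of order 1 at 4/7, modulus 4/7.
The radius of convergence is the smallest modulus among the singular points: 4/7.
At the order-1 pole 4/7 set g(θ) = (θ - (4/7))*f(θ) = 17/26.
Simple pole: residue = g(a) at a = 4/7, which is 17/26.


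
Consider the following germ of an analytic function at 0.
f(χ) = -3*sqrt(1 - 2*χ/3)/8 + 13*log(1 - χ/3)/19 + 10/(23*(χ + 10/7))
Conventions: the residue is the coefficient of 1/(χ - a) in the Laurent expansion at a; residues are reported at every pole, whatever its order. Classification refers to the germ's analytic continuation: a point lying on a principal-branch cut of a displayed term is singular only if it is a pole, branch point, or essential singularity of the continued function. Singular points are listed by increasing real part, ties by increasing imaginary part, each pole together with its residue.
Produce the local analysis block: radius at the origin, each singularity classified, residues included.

Radius of convergence at 0: 10/7.
At -10/7: a pole of order 1; residue 10/23.
At 3/2: an algebraic (square-root) branch point.
At 3: a logarithmic branch point.

Denominator factor (χ + 10/7): pole of order 1 at -10/7, modulus 10/7.
Branch term (13/19)*log(1 - χ/(3)): its argument vanishes at χ = 3, a logarithmic branch point, modulus 3.
Branch term (-3/8)*sqrt(1 - χ/(3/2)): its argument vanishes at χ = 3/2, a square-root branch point, modulus 3/2.
The radius of convergence is the smallest modulus among the singular points: 10/7.
The branch terms are analytic at -10/7 and contribute nothing to the residue; only the rational part matters.
At the order-1 pole -10/7 set g(χ) = (χ - (-10/7))*(rational part) = 10/23.
Simple pole: residue = g(a) at a = -10/7, which is 10/23.
List the singular points by increasing real part (a conjugate pair: the negative imaginary part first).


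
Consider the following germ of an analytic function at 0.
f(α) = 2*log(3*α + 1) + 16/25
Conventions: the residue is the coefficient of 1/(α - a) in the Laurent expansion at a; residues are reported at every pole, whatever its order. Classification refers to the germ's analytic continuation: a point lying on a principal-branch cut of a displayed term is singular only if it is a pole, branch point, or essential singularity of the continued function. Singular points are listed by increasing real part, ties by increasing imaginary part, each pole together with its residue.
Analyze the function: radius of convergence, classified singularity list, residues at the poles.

Branch term (2)*log(1 - α/(-1/3)): its argument vanishes at α = -1/3, a logarithmic branch point, modulus 1/3.
The radius of convergence is the smallest modulus among the singular points: 1/3.

Radius of convergence at 0: 1/3.
At -1/3: a logarithmic branch point.


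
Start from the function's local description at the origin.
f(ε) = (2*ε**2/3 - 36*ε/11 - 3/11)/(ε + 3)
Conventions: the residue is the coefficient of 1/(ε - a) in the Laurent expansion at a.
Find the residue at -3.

At the order-1 pole -3 set g(ε) = (ε - (-3))*f(ε) = 2*ε**2/3 - 36*ε/11 - 3/11.
Simple pole: residue = g(a) at a = -3, which is 171/11.

The residue is 171/11.


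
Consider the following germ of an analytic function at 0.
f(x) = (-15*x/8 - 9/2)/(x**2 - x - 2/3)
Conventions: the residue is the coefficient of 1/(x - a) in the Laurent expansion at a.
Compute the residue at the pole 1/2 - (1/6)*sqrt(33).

The factor x**2 - x - 2/3 splits as (x - a)(x - a') with a = 1/2 - (1/6)*sqrt(33), a' = 1/2 + (1/6)*sqrt(33). At the order-1 pole a set g(x) = (x - a)*f(x) = [-15*x/8 - 9/2] / (x - a').
Simple pole: residue = g(a) at a = 1/2 - (1/6)*sqrt(33), which is -15/16 + (87/176)*sqrt(33).

The residue is -15/16 + (87/176)*sqrt(33).


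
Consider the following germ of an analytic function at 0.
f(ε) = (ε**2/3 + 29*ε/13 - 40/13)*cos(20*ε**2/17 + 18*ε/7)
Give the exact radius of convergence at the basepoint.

The radius of convergence is infinite.

The factor cos(20*ε**2/17 + 18*ε/7) is entire and contributes no finite singular point.
The polynomial part has no poles.
No finite singular points: the Taylor series at 0 converges everywhere.


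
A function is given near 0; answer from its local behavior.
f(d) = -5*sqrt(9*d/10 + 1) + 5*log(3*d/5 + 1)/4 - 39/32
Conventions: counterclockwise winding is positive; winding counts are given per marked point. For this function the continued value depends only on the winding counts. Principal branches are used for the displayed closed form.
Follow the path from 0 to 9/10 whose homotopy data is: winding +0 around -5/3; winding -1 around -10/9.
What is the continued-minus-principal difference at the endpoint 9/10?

Continued minus principal equals sqrt(181).

The rational part is single-valued and drops out of the difference; each branch term changes only by its own monodromy.
(-5)*sqrt(1 - d/(-10/9)): winding -1 is odd, the square root flips sign, contributing -2*(-5)*sqrt(1 - (9/10)/(-10/9)) = -2*(-5)*sqrt(181/100) = sqrt(181).
(5/4)*log(1 - d/(-5/3)): winding 0 around -5/3, so this term returns to its principal value, contribution 0.
Summing the contributions at d = 9/10 gives sqrt(181).


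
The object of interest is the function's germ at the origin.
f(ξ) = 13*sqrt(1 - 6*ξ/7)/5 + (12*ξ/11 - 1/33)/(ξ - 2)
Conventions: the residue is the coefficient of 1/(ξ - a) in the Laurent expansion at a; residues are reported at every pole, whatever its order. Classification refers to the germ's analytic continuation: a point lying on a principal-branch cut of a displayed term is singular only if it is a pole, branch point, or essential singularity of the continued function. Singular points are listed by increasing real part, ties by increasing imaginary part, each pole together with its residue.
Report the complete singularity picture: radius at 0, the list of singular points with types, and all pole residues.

Radius of convergence at 0: 7/6.
At 7/6: an algebraic (square-root) branch point.
At 2: a pole of order 1; residue 71/33.

Denominator factor (ξ - 2): pole of order 1 at 2, modulus 2.
Branch term (13/5)*sqrt(1 - ξ/(7/6)): its argument vanishes at ξ = 7/6, a square-root branch point, modulus 7/6.
The radius of convergence is the smallest modulus among the singular points: 7/6.
The branch term is analytic at 2 and contributes nothing to the residue; only the rational part matters.
At the order-1 pole 2 set g(ξ) = (ξ - (2))*(rational part) = 12*ξ/11 - 1/33.
Simple pole: residue = g(a) at a = 2, which is 71/33.
List the singular points by increasing real part (a conjugate pair: the negative imaginary part first).


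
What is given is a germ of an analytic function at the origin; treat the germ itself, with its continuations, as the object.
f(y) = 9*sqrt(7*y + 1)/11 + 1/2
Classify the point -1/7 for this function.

The term (9/11)*sqrt(1 - y/(-1/7)) has argument 1 - -1/7/(-1/7) = 0 at -1/7: a square-root (algebraic, two-sheeted) branch point; the remaining terms are analytic or single-valued there.

The point is an algebraic (square-root) branch point.


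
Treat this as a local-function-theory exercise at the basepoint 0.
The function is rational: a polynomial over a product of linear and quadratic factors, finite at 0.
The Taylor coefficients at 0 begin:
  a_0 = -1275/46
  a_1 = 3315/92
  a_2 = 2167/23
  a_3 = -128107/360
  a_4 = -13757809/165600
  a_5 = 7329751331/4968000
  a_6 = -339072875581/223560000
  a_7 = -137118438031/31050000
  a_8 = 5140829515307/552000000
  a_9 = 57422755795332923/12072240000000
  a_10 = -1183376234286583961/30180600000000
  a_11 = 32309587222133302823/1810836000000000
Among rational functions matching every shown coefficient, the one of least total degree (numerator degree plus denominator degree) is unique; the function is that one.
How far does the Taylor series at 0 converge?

No rational of total degree below 10 reproduces all 12 coefficients; solving the [2/8] Pade equations on them gives f(κ) = (10*κ**2/23 + 34/23)/((κ**2 + κ/3 + 2/5)**3*(κ**2 + κ - 5/6)), whose expansion matches every shown term.
Denominator factor (κ**2 + κ - 5/6): discriminant 13/3, real irrational roots -1/2 + (1/6)*sqrt(39) and -1/2 - (1/6)*sqrt(39); poles of order 1, moduli -1/2 + (1/6)*sqrt(39) and 1/2 + (1/6)*sqrt(39).
Denominator factor (κ**2 + κ/3 + 2/5)^3: discriminant -67/45, complex-conjugate roots (-1/6) + ((1/30)*sqrt(335))*i and (-1/6) - ((1/30)*sqrt(335))*i; poles of order 3, moduli (1/5)*sqrt(10) and (1/5)*sqrt(10).
The radius of convergence is the smallest modulus among the singular points: -1/2 + (1/6)*sqrt(39).

The radius of convergence is -1/2 + (1/6)*sqrt(39).


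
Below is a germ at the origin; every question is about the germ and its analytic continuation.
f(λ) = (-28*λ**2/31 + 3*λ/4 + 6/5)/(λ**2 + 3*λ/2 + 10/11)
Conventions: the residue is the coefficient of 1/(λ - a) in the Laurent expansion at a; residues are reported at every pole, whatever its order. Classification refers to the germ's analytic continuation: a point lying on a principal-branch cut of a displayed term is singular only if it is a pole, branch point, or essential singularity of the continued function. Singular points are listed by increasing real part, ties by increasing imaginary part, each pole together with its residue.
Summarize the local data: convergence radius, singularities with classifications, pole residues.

Radius of convergence at 0: (1/11)*sqrt(110).
At (-3/4) - ((1/44)*sqrt(671))*i: a pole of order 1; residue (261/248) + ((12071/832040)*sqrt(671))*i.
At (-3/4) + ((1/44)*sqrt(671))*i: a pole of order 1; residue (261/248) - ((12071/832040)*sqrt(671))*i.

Denominator factor (λ**2 + 3*λ/2 + 10/11): discriminant -61/44, complex-conjugate roots (-3/4) + ((1/44)*sqrt(671))*i and (-3/4) - ((1/44)*sqrt(671))*i; poles of order 1, moduli (1/11)*sqrt(110) and (1/11)*sqrt(110).
The radius of convergence is the smallest modulus among the singular points: (1/11)*sqrt(110).
The factor λ**2 + 3*λ/2 + 10/11 splits as (λ - a)(λ - a') with a = (-3/4) - ((1/44)*sqrt(671))*i, a' = (-3/4) + ((1/44)*sqrt(671))*i. At the order-1 pole a set g(λ) = (λ - a)*f(λ) = [-28*λ**2/31 + 3*λ/4 + 6/5] / (λ - a').
Simple pole: residue = g(a) at a = (-3/4) - ((1/44)*sqrt(671))*i, which is (261/248) + ((12071/832040)*sqrt(671))*i.
The factor λ**2 + 3*λ/2 + 10/11 splits as (λ - a)(λ - a') with a = (-3/4) + ((1/44)*sqrt(671))*i, a' = (-3/4) - ((1/44)*sqrt(671))*i. At the order-1 pole a set g(λ) = (λ - a)*f(λ) = [-28*λ**2/31 + 3*λ/4 + 6/5] / (λ - a').
Simple pole: residue = g(a) at a = (-3/4) + ((1/44)*sqrt(671))*i, which is (261/248) - ((12071/832040)*sqrt(671))*i.
List the singular points by increasing real part (a conjugate pair: the negative imaginary part first).


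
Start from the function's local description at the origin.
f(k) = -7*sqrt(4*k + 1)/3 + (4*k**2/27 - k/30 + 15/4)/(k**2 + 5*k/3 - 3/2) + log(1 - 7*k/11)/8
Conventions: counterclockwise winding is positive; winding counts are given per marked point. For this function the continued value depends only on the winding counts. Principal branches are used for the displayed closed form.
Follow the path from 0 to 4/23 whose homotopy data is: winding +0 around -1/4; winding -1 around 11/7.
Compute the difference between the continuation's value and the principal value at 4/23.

The rational part is single-valued and drops out of the difference; each branch term changes only by its own monodromy.
(-7/3)*sqrt(1 - k/(-1/4)): winding +0 is even, the square root returns to the same sheet, contribution 0.
(1/8)*log(1 - k/(11/7)): each positive loop around 11/7 adds 2*pi*i to the log, so winding -1 contributes (1/8)*(-1)*2*pi*i = -(1/4)*pi*i.
Summing the contributions at k = 4/23 gives -(1/4)*pi*i.

Continued minus principal equals -(1/4)*pi*i.


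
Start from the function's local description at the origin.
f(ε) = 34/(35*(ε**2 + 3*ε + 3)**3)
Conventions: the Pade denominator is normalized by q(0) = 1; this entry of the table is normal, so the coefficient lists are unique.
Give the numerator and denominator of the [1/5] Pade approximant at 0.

The Pade approximant has numerator coefficients [34/945, -34/8505]; denominator coefficients [1, 26/9, 11/3, 23/9, 1, 5/27].

Taylor coefficients needed (expand at 0): a_0 = 34/945, a_1 = -34/315, a_2 = 34/189, a_3 = -68/315, a_4 = 578/2835, a_5 = -442/2835, a_6 = 2414/25515.
Write the denominator as Q(ε) = 1 + q1*ε + q2*ε^2 + q3*ε^3 + q4*ε^4 + q5*ε^5. Requiring Q*f - P = O(ε^7) with deg P <= 1 kills the coefficients of ε^2..ε^6 in Q*f:
  ε^2: a_2 + q1*a_1 + q2*a_0 = 0, i.e. 34/189 + (-34/315)*q1 + (34/945)*q2 = 0.
  ε^3: a_3 + q1*a_2 + q2*a_1 + q3*a_0 = 0, i.e. -68/315 + (34/189)*q1 + (-34/315)*q2 + (34/945)*q3 = 0.
  ε^4: a_4 + q1*a_3 + q2*a_2 + q3*a_1 + q4*a_0 = 0, i.e. 578/2835 + (-68/315)*q1 + (34/189)*q2 + (-34/315)*q3 + (34/945)*q4 = 0.
  ε^5: a_5 + q1*a_4 + q2*a_3 + q3*a_2 + q4*a_1 + q5*a_0 = 0, i.e. -442/2835 + (578/2835)*q1 + (-68/315)*q2 + (34/189)*q3 + (-34/315)*q4 + (34/945)*q5 = 0.
  ε^6: a_6 + q1*a_5 + q2*a_4 + q3*a_3 + q4*a_2 + q5*a_1 = 0, i.e. 2414/25515 + (-442/2835)*q1 + (578/2835)*q2 + (-68/315)*q3 + (34/189)*q4 + (-34/315)*q5 = 0.
Solving this linear system: q1 = 26/9, q2 = 11/3, q3 = 23/9, q4 = 1, q5 = 5/27.
The numerator is Q*f truncated at degree 1: P0 = a_0 = 34/945; P1 = a_1 + q1*a_0 = -34/8505.


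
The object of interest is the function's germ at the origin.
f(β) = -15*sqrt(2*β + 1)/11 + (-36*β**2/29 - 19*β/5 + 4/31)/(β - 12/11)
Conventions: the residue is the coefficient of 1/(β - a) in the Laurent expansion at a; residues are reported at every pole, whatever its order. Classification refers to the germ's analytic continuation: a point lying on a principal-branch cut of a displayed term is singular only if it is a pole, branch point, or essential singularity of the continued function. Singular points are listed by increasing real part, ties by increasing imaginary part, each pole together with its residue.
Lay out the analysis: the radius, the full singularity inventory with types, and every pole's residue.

Denominator factor (β - 12/11): pole of order 1 at 12/11, modulus 12/11.
Branch term (-15/11)*sqrt(1 - β/(-1/2)): its argument vanishes at β = -1/2, a square-root branch point, modulus 1/2.
The radius of convergence is the smallest modulus among the singular points: 1/2.
The branch term is analytic at 12/11 and contributes nothing to the residue; only the rational part matters.
At the order-1 pole 12/11 set g(β) = (β - (12/11))*(rational part) = -36*β**2/29 - 19*β/5 + 4/31.
Simple pole: residue = g(a) at a = 12/11, which is -2988032/543895.
List the singular points by increasing real part (a conjugate pair: the negative imaginary part first).

Radius of convergence at 0: 1/2.
At -1/2: an algebraic (square-root) branch point.
At 12/11: a pole of order 1; residue -2988032/543895.


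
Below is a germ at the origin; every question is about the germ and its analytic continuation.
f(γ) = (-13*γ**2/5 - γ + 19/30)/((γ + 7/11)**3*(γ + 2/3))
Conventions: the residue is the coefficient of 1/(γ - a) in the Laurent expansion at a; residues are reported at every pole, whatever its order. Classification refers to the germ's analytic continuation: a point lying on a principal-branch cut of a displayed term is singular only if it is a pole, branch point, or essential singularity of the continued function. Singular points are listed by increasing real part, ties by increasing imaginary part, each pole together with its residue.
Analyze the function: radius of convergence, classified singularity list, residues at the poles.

Denominator factor (γ + 2/3): pole of order 1 at -2/3, modulus 2/3.
Denominator factor (γ + 7/11)^3: pole of order 3 at -7/11, modulus 7/11.
The radius of convergence is the smallest modulus among the singular points: 7/11.
At the order-1 pole -2/3 set g(γ) = (γ - (-2/3))*f(γ) = (-13*γ**2/5 - γ + 19/30)/(γ + 7/11)**3.
Simple pole: residue = g(a) at a = -2/3, which is -51909/10.
At the order-3 pole -7/11 set g(γ) = (γ - (-7/11))^3*f(γ) = (-13*γ**2/5 - γ + 19/30)/(γ + 2/3).
Order-3 pole: residue = g''(a)/2; g''(-7/11) = 51909/5, so the residue is 51909/10.
List the singular points by increasing real part (a conjugate pair: the negative imaginary part first).

Radius of convergence at 0: 7/11.
At -2/3: a pole of order 1; residue -51909/10.
At -7/11: a pole of order 3; residue 51909/10.


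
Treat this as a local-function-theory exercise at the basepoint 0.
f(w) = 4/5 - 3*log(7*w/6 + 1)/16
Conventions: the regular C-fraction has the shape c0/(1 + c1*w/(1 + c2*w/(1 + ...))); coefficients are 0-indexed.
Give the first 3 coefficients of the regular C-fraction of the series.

The regular C-fraction coefficients are [4/5, 35/128, 119/384].

Taylor coefficients (expand at 0): a_0 = 4/5, a_1 = -7/32, a_2 = 49/384.
c0 = a_0 = 4/5. Peel one level at a time: if S = 1 + c*w/S' with S'(0) = 1, then c is the w-coefficient of S and S' = c*w/(S - 1).
S_1 = c0/f = 1 + (35/128)*w + (-4165/49152)*w^2 + ...; c1 = 35/128.
S_2 = c1*w/(S_1 - 1) = 1 + (119/384)*w + ...; c2 = 119/384.


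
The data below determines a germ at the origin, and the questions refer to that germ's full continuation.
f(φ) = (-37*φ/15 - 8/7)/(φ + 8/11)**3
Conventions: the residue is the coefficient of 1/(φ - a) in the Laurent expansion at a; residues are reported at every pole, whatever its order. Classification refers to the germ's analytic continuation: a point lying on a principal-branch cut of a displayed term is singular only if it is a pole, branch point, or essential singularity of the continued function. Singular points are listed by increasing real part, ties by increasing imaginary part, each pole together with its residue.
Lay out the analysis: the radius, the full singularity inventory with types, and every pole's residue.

Denominator factor (φ + 8/11)^3: pole of order 3 at -8/11, modulus 8/11.
The radius of convergence is the smallest modulus among the singular points: 8/11.
At the order-3 pole -8/11 set g(φ) = (φ - (-8/11))^3*f(φ) = -37*φ/15 - 8/7.
Order-3 pole: residue = g''(a)/2; g''(-8/11) = 0, so the residue is 0.

Radius of convergence at 0: 8/11.
At -8/11: a pole of order 3; residue 0.


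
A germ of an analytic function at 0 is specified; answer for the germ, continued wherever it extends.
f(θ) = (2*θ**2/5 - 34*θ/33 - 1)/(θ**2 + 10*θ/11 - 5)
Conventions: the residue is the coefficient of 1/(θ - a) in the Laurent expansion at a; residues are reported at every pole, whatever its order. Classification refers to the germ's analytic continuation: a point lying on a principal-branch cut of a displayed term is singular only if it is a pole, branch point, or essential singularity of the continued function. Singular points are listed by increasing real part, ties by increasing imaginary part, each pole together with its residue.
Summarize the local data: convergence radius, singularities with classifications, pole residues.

Radius of convergence at 0: -5/11 + (3/11)*sqrt(70).
At -5/11 - (3/11)*sqrt(70): a pole of order 1; residue -23/33 - (593/13860)*sqrt(70).
At -5/11 + (3/11)*sqrt(70): a pole of order 1; residue -23/33 + (593/13860)*sqrt(70).

Denominator factor (θ**2 + 10*θ/11 - 5): discriminant 2520/121, real irrational roots -5/11 + (3/11)*sqrt(70) and -5/11 - (3/11)*sqrt(70); poles of order 1, moduli -5/11 + (3/11)*sqrt(70) and 5/11 + (3/11)*sqrt(70).
The radius of convergence is the smallest modulus among the singular points: -5/11 + (3/11)*sqrt(70).
The factor θ**2 + 10*θ/11 - 5 splits as (θ - a)(θ - a') with a = -5/11 - (3/11)*sqrt(70), a' = -5/11 + (3/11)*sqrt(70). At the order-1 pole a set g(θ) = (θ - a)*f(θ) = [2*θ**2/5 - 34*θ/33 - 1] / (θ - a').
Simple pole: residue = g(a) at a = -5/11 - (3/11)*sqrt(70), which is -23/33 - (593/13860)*sqrt(70).
The factor θ**2 + 10*θ/11 - 5 splits as (θ - a)(θ - a') with a = -5/11 + (3/11)*sqrt(70), a' = -5/11 - (3/11)*sqrt(70). At the order-1 pole a set g(θ) = (θ - a)*f(θ) = [2*θ**2/5 - 34*θ/33 - 1] / (θ - a').
Simple pole: residue = g(a) at a = -5/11 + (3/11)*sqrt(70), which is -23/33 + (593/13860)*sqrt(70).
List the singular points by increasing real part (a conjugate pair: the negative imaginary part first).


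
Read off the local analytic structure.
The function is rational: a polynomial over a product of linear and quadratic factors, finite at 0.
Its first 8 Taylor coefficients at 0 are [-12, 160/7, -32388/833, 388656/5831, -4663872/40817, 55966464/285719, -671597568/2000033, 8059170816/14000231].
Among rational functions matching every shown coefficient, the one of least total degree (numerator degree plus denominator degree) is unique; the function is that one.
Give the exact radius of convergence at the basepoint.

The radius of convergence is 7/12.

No rational of total degree below 3 reproduces all 8 coefficients; solving the [2/1] Pade equations on them gives f(z) = (3*z**2/17 + 4*z/3 - 7)/(z + 7/12), whose expansion matches every shown term.
Denominator factor (z + 7/12): pole of order 1 at -7/12, modulus 7/12.
The radius of convergence is the smallest modulus among the singular points: 7/12.


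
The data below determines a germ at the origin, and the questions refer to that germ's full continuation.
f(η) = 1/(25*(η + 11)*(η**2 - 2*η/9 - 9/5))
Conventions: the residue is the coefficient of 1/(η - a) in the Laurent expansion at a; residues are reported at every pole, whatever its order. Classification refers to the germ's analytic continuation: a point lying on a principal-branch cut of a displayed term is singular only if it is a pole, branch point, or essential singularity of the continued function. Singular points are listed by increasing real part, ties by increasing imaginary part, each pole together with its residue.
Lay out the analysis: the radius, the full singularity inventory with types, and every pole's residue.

Radius of convergence at 0: -1/9 + (1/45)*sqrt(3670).
At -11: a pole of order 1; residue 9/27370.
At 1/9 - (1/45)*sqrt(3670): a pole of order 1; residue -9/54740 - (45/2008958)*sqrt(3670).
At 1/9 + (1/45)*sqrt(3670): a pole of order 1; residue -9/54740 + (45/2008958)*sqrt(3670).

Denominator factor (η**2 - 2*η/9 - 9/5): discriminant 2936/405, real irrational roots 1/9 + (1/45)*sqrt(3670) and 1/9 - (1/45)*sqrt(3670); poles of order 1, moduli 1/9 + (1/45)*sqrt(3670) and -1/9 + (1/45)*sqrt(3670).
Denominator factor (η + 11): pole of order 1 at -11, modulus 11.
The radius of convergence is the smallest modulus among the singular points: -1/9 + (1/45)*sqrt(3670).
At the order-1 pole -11 set g(η) = (η - (-11))*f(η) = 1/(25*(η**2 - 2*η/9 - 9/5)).
Simple pole: residue = g(a) at a = -11, which is 9/27370.
The factor η**2 - 2*η/9 - 9/5 splits as (η - a)(η - a') with a = 1/9 - (1/45)*sqrt(3670), a' = 1/9 + (1/45)*sqrt(3670). At the order-1 pole a set g(η) = (η - a)*f(η) = [1/(25*(η + 11))] / (η - a').
Simple pole: residue = g(a) at a = 1/9 - (1/45)*sqrt(3670), which is -9/54740 - (45/2008958)*sqrt(3670).
The factor η**2 - 2*η/9 - 9/5 splits as (η - a)(η - a') with a = 1/9 + (1/45)*sqrt(3670), a' = 1/9 - (1/45)*sqrt(3670). At the order-1 pole a set g(η) = (η - a)*f(η) = [1/(25*(η + 11))] / (η - a').
Simple pole: residue = g(a) at a = 1/9 + (1/45)*sqrt(3670), which is -9/54740 + (45/2008958)*sqrt(3670).
List the singular points by increasing real part (a conjugate pair: the negative imaginary part first).


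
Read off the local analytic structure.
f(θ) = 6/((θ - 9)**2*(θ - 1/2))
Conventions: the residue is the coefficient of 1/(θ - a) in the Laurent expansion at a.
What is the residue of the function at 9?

At the order-2 pole 9 set g(θ) = (θ - (9))^2*f(θ) = 6/(θ - 1/2).
Order-2 pole: residue = g'(a); g'(9) = -24/289, so the residue is -24/289.

The residue is -24/289.


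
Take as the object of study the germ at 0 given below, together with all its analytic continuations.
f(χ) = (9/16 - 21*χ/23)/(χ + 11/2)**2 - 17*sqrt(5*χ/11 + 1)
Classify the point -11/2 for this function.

The denominator factor χ + 11/2 vanishes at -11/2 and appears to the power 2; the numerator there equals 2055/368, nonzero, and no other factor vanishes.
The branch terms are analytic at this point.
Hence a pole whose order is the multiplicity, 2.

The point is a pole of order 2.


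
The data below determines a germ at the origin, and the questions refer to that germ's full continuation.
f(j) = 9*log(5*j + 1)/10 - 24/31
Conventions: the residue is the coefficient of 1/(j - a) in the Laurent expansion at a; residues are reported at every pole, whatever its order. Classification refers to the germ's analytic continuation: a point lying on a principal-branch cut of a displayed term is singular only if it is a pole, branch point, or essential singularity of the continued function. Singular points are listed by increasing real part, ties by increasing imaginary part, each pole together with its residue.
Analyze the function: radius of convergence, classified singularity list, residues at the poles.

Branch term (9/10)*log(1 - j/(-1/5)): its argument vanishes at j = -1/5, a logarithmic branch point, modulus 1/5.
The radius of convergence is the smallest modulus among the singular points: 1/5.

Radius of convergence at 0: 1/5.
At -1/5: a logarithmic branch point.


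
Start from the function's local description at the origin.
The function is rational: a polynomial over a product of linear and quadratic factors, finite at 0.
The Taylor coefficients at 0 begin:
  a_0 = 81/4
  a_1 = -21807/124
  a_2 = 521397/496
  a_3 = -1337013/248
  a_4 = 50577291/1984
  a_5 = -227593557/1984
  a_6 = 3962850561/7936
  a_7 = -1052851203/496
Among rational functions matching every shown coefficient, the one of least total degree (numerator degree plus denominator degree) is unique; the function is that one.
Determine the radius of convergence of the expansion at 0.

The radius of convergence is 3/4 - (1/12)*sqrt(33).

No rational of total degree below 5 reproduces all 8 coefficients; solving the [1/4] Pade equations on them gives f(μ) = (22*μ/31 + 9/4)/(μ**2 + 3*μ/2 + 1/3)**2, whose expansion matches every shown term.
Denominator factor (μ**2 + 3*μ/2 + 1/3)^2: discriminant 11/12, real irrational roots -3/4 + (1/12)*sqrt(33) and -3/4 - (1/12)*sqrt(33); poles of order 2, moduli 3/4 - (1/12)*sqrt(33) and 3/4 + (1/12)*sqrt(33).
The radius of convergence is the smallest modulus among the singular points: 3/4 - (1/12)*sqrt(33).


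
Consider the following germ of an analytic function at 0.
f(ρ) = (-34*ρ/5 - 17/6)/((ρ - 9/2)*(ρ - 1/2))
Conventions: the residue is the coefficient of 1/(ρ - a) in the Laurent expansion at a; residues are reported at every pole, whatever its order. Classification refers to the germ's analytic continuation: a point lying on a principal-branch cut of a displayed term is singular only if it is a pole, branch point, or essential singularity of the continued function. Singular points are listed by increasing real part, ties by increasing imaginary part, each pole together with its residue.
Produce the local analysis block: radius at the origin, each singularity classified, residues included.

Radius of convergence at 0: 1/2.
At 1/2: a pole of order 1; residue 187/120.
At 9/2: a pole of order 1; residue -1003/120.

Denominator factor (ρ - 1/2): pole of order 1 at 1/2, modulus 1/2.
Denominator factor (ρ - 9/2): pole of order 1 at 9/2, modulus 9/2.
The radius of convergence is the smallest modulus among the singular points: 1/2.
At the order-1 pole 1/2 set g(ρ) = (ρ - (1/2))*f(ρ) = (-34*ρ/5 - 17/6)/(ρ - 9/2).
Simple pole: residue = g(a) at a = 1/2, which is 187/120.
At the order-1 pole 9/2 set g(ρ) = (ρ - (9/2))*f(ρ) = (-34*ρ/5 - 17/6)/(ρ - 1/2).
Simple pole: residue = g(a) at a = 9/2, which is -1003/120.
List the singular points by increasing real part (a conjugate pair: the negative imaginary part first).


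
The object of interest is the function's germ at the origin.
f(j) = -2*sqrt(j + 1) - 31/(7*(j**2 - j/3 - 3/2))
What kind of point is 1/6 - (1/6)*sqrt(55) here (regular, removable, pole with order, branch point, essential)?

The point is a pole of order 1.

The denominator factor j**2 - j/3 - 3/2 vanishes at 1/6 - (1/6)*sqrt(55) and appears to the power 1; the numerator there equals -31/7, nonzero, and no other factor vanishes.
The branch terms are analytic at this point.
Hence a pole whose order is the multiplicity, 1.


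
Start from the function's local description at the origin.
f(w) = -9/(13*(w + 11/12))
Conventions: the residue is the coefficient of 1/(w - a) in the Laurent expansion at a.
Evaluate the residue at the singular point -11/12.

The residue is -9/13.

At the order-1 pole -11/12 set g(w) = (w - (-11/12))*f(w) = -9/13.
Simple pole: residue = g(a) at a = -11/12, which is -9/13.


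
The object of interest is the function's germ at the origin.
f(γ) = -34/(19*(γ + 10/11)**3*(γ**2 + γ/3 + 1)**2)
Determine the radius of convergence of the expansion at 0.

The radius of convergence is 10/11.

Denominator factor (γ + 10/11)^3: pole of order 3 at -10/11, modulus 10/11.
Denominator factor (γ**2 + γ/3 + 1)^2: discriminant -35/9, complex-conjugate roots (-1/6) + ((1/6)*sqrt(35))*i and (-1/6) - ((1/6)*sqrt(35))*i; poles of order 2, moduli 1 and 1.
The radius of convergence is the smallest modulus among the singular points: 10/11.


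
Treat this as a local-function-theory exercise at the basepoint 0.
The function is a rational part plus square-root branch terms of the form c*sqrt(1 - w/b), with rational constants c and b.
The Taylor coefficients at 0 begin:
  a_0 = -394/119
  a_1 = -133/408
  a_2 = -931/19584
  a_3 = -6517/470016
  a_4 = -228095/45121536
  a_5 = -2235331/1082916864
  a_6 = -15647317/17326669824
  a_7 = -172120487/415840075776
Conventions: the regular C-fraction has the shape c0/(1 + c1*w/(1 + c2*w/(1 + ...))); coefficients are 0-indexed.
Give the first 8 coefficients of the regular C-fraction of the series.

The regular C-fraction coefficients are [-394/119, -931/9456, -28/591, -1379/3072, 161/1024, 28/207, -707/1656, -161/3232].

Taylor coefficients (read off): a_0 = -394/119, a_1 = -133/408, a_2 = -931/19584, a_3 = -6517/470016, a_4 = -228095/45121536, a_5 = -2235331/1082916864, a_6 = -15647317/17326669824, a_7 = -172120487/415840075776.
c0 = a_0 = -394/119. Peel one level at a time: if S = 1 + c*w/S' with S'(0) = 1, then c is the w-coefficient of S and S' = c*w/(S - 1).
S_1 = c0/f = 1 + (-931/9456)*w + (-6517/1397124)*w^2 + ...; c1 = -931/9456.
S_2 = c1*w/(S_1 - 1) = 1 + (-28/591)*w + (-49/2304)*w^2 + ...; c2 = -28/591.
S_3 = c2*w/(S_2 - 1) = 1 + (-1379/3072)*w + (222019/3145728)*w^2 + ...; c3 = -1379/3072.
S_4 = c3*w/(S_3 - 1) = 1 + (161/1024)*w + (-49/2304)*w^2 + ...; c4 = 161/1024.
S_5 = c4*w/(S_4 - 1) = 1 + (28/207)*w + (4949/85698)*w^2 + ...; c5 = 28/207.
S_6 = c5*w/(S_5 - 1) = 1 + (-707/1656)*w + (-49/2304)*w^2 + ...; c6 = -707/1656.
S_7 = c6*w/(S_6 - 1) = 1 + (-161/3232)*w + ...; c7 = -161/3232.


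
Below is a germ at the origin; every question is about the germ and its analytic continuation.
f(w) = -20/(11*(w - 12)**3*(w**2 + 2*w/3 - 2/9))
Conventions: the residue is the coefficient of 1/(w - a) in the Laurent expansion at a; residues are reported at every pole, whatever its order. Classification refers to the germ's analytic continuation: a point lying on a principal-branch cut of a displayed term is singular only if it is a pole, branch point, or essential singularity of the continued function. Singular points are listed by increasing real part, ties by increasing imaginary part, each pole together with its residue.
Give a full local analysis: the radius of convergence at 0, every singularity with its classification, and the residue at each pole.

Denominator factor (w**2 + 2*w/3 - 2/9): discriminant 4/3, real irrational roots -1/3 + (1/3)*sqrt(3) and -1/3 - (1/3)*sqrt(3); poles of order 1, moduli -1/3 + (1/3)*sqrt(3) and 1/3 + (1/3)*sqrt(3).
Denominator factor (w - 12)^3: pole of order 3 at 12, modulus 12.
The radius of convergence is the smallest modulus among the singular points: -1/3 + (1/3)*sqrt(3).
The factor w**2 + 2*w/3 - 2/9 splits as (w - a)(w - a') with a = -1/3 - (1/3)*sqrt(3), a' = -1/3 + (1/3)*sqrt(3). At the order-1 pole a set g(w) = (w - a)*f(w) = [-20/(11*(w - 12)**3)] / (w - a').
Simple pole: residue = g(a) at a = -1/3 - (1/3)*sqrt(3), which is 832275/7009463714 - (3441555/7009463714)*sqrt(3).
The factor w**2 + 2*w/3 - 2/9 splits as (w - a)(w - a') with a = -1/3 + (1/3)*sqrt(3), a' = -1/3 - (1/3)*sqrt(3). At the order-1 pole a set g(w) = (w - a)*f(w) = [-20/(11*(w - 12)**3)] / (w - a').
Simple pole: residue = g(a) at a = -1/3 + (1/3)*sqrt(3), which is 832275/7009463714 + (3441555/7009463714)*sqrt(3).
At the order-3 pole 12 set g(w) = (w - (12))^3*f(w) = -20/(11*(w**2 + 2*w/3 - 2/9)).
Order-3 pole: residue = g''(a)/2; g''(12) = -1664550/3504731857, so the residue is -832275/3504731857.
List the singular points by increasing real part (a conjugate pair: the negative imaginary part first).

Radius of convergence at 0: -1/3 + (1/3)*sqrt(3).
At -1/3 - (1/3)*sqrt(3): a pole of order 1; residue 832275/7009463714 - (3441555/7009463714)*sqrt(3).
At -1/3 + (1/3)*sqrt(3): a pole of order 1; residue 832275/7009463714 + (3441555/7009463714)*sqrt(3).
At 12: a pole of order 3; residue -832275/3504731857.
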